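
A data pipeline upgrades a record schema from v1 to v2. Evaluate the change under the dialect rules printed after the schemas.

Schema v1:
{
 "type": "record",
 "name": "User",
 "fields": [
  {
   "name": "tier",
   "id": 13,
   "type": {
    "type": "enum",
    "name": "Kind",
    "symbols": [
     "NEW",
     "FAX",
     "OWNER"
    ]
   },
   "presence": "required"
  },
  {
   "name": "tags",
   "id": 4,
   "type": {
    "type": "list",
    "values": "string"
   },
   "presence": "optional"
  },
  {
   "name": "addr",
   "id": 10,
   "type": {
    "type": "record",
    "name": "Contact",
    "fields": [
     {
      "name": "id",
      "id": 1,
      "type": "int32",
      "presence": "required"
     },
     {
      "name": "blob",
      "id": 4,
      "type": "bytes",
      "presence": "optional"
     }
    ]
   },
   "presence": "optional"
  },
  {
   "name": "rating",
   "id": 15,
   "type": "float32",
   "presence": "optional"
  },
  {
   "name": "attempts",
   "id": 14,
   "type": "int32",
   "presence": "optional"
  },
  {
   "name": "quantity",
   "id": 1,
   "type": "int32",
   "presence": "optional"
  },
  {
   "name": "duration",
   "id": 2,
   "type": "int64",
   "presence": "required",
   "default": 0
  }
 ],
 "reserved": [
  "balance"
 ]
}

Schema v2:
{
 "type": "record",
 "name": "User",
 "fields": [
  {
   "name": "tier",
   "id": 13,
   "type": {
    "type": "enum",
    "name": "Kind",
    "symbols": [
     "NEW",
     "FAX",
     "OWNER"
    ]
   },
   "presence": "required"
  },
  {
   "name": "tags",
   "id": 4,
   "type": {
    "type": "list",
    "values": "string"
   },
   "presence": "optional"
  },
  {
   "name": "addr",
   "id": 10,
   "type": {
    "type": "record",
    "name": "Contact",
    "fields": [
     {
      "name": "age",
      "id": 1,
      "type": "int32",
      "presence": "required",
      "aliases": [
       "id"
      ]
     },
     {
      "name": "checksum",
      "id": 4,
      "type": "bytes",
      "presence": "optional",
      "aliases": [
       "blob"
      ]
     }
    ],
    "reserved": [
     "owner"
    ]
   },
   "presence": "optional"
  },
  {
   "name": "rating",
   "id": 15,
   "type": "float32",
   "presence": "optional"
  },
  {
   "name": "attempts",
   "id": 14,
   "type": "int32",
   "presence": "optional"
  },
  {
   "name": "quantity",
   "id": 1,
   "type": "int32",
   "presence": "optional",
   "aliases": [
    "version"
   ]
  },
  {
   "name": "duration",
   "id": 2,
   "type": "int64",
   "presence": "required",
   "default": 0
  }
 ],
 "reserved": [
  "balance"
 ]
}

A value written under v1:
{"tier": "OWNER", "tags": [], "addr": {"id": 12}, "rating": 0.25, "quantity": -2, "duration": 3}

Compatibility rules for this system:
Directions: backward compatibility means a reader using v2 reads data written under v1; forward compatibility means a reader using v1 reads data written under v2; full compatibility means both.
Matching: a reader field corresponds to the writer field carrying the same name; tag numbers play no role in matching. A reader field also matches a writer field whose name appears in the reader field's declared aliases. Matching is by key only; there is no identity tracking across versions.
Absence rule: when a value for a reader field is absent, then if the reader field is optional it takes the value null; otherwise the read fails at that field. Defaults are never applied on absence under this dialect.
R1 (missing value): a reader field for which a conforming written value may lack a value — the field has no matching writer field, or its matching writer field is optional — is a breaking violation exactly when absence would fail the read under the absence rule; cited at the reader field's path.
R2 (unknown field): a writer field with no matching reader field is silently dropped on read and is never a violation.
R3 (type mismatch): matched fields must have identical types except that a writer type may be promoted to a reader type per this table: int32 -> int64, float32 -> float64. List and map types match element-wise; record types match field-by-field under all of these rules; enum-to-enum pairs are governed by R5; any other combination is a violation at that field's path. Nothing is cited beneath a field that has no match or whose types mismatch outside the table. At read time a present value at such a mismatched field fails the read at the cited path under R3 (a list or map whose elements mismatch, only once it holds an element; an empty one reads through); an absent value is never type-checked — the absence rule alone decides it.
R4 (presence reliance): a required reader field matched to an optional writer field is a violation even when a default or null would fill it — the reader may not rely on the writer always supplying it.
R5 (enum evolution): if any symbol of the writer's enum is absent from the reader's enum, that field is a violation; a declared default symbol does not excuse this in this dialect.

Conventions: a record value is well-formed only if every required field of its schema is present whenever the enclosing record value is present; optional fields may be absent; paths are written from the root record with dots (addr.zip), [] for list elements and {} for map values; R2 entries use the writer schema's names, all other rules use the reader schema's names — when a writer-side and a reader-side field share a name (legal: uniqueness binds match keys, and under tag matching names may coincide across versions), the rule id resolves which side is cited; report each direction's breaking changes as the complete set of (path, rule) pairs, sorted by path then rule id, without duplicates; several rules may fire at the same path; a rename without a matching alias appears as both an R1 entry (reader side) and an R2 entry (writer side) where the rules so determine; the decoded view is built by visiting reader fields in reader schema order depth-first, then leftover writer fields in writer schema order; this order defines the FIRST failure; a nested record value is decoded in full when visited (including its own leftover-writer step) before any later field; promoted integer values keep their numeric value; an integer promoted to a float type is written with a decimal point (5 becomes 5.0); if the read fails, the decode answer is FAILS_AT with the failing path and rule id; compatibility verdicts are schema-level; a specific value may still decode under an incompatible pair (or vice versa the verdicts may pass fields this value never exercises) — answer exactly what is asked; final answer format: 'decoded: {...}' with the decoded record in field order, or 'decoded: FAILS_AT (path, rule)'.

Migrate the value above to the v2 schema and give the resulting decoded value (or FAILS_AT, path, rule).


decoded: {"tier": "OWNER", "tags": [], "addr": {"age": 12, "checksum": null}, "rating": 0.25, "attempts": null, "quantity": -2, "duration": 3}

arrows below run writer -> reader for User
decode walk for User under reader schema v2:
  tier := "OWNER"
  tags := []
  addr.age := 12 (from writer id)
  addr.checksum := null (absent, optional -> null)
  rating := 0.25
  attempts := null (absent, optional -> null)
  quantity := -2
  duration := 3
  => decoded: {"tier": "OWNER", "tags": [], "addr": {"age": 12, "checksum": null}, "rating": 0.25, "attempts": null, "quantity": -2, "duration": 3}


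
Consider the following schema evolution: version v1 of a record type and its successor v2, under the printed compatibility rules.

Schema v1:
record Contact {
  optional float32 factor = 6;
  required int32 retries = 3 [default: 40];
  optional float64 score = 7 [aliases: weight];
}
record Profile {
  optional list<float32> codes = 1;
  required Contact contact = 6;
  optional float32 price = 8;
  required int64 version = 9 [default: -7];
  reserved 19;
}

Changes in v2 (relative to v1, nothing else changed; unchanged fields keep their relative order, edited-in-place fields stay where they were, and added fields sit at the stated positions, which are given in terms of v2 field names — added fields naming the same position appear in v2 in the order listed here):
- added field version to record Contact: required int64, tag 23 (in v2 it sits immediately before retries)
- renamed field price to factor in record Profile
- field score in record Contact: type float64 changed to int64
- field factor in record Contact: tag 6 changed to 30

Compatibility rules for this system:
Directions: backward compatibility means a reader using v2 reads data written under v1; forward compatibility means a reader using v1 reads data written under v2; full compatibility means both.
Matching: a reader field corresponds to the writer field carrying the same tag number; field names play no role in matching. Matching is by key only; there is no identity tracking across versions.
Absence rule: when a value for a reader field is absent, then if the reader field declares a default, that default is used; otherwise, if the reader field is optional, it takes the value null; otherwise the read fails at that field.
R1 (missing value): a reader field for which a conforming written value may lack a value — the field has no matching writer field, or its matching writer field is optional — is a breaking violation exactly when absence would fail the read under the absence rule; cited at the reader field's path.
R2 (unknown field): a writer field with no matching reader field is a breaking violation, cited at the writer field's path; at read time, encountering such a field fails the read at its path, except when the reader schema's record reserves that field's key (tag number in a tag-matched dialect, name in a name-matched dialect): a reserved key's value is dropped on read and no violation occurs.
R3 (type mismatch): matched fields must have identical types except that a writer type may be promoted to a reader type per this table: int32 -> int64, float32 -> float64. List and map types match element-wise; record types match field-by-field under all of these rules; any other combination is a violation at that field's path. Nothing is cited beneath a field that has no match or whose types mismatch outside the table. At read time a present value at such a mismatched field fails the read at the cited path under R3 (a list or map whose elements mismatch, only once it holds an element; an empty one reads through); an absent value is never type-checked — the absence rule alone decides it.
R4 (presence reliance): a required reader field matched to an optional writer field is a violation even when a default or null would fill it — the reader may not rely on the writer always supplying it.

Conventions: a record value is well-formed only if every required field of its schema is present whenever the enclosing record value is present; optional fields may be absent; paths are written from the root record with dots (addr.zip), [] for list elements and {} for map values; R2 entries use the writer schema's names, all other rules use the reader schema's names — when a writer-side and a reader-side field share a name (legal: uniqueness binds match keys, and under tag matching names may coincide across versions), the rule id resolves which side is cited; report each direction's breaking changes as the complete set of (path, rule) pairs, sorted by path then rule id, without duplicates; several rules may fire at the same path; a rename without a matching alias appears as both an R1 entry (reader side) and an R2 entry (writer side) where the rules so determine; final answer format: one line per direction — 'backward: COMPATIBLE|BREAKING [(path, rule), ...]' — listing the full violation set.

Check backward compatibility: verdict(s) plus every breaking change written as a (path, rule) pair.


in Profile below, arrows point writer -> reader
backward on Profile — v2 reading data written by v1:
  writer optional, list<float32> -> list<float32>: reader codes maps from writer codes
  writer required, Contact -> Contact: reader contact maps from writer contact
  writer optional, float32 -> float32: reader factor maps from writer price
  writer required, int64 -> int64: reader version maps from writer version
  contact.factor: no writer-side match
  contact.version: no writer-side match
  writer required, int32 -> int32: reader contact.retries maps from writer contact.retries
  writer optional, float64 -> int64: reader contact.score maps from writer contact.score
  writer field contact.factor has no reader counterpart
  breaking: (contact.factor, R2)
  breaking: (contact.score, R3)
  breaking: (contact.version, R1)
  => backward: BREAKING (3)
the rest of the Profile diff is inert for this question:
  renamed field price to factor in record Profile -> triggers nothing under Profile's printed rules — same verdict

backward: BREAKING [(contact.factor, R2), (contact.score, R3), (contact.version, R1)]


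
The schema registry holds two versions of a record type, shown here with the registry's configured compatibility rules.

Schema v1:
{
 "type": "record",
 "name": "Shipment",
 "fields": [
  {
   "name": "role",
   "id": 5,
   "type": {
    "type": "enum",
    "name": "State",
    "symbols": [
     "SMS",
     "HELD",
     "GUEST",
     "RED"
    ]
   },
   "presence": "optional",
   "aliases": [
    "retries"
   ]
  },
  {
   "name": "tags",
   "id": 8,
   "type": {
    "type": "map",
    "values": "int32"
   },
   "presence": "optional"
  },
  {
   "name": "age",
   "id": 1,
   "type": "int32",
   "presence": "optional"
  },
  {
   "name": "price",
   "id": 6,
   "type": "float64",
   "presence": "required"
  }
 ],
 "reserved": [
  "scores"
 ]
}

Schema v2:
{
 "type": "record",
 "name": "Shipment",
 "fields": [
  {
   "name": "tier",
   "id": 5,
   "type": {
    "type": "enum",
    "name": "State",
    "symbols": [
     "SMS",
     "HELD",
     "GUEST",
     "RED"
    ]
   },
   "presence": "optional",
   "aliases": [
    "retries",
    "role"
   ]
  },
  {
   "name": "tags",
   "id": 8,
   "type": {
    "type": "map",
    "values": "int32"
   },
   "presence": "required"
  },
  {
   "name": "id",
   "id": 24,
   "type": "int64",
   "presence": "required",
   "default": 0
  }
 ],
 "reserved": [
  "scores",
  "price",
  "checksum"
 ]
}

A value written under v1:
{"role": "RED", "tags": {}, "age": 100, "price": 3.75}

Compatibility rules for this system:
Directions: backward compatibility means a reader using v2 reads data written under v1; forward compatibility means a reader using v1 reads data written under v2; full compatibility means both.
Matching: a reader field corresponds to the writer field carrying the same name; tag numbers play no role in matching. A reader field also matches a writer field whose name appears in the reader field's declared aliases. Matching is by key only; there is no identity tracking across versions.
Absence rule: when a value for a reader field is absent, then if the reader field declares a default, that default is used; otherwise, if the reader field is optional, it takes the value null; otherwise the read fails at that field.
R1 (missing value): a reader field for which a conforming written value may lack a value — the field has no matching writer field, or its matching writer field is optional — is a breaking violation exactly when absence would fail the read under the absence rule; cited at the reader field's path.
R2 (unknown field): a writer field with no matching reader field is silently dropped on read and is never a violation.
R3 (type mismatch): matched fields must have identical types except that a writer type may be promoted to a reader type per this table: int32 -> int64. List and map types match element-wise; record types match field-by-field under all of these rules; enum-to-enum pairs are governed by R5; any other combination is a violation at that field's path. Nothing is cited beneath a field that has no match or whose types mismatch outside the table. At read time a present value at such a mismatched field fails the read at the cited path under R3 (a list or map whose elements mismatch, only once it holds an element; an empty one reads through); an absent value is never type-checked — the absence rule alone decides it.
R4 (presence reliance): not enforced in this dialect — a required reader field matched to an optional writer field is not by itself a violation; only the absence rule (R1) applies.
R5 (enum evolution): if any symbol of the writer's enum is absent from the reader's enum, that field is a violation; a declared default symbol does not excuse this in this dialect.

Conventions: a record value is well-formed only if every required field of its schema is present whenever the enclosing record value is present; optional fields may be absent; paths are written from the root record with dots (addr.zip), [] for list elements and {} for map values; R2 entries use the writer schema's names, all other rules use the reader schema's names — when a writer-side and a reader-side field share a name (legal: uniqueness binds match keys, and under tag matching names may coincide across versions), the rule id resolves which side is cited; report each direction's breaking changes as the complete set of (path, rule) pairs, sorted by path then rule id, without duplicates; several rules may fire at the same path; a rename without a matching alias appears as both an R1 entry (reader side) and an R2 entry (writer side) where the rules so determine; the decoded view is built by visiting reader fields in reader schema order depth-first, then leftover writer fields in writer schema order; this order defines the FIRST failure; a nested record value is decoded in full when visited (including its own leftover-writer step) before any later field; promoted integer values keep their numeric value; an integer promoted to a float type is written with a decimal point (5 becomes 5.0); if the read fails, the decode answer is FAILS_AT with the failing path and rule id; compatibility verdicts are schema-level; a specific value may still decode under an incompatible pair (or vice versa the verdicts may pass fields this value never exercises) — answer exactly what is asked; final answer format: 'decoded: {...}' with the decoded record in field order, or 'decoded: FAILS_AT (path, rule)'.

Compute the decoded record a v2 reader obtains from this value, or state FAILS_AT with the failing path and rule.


the writer's type comes first in each Shipment pair
decode walk for Shipment under reader schema v2:
  tier := "RED" (from writer role)
  tags := {}
  id := 0 (no value, default fills)
  writer age: unmatched, discarded
  writer price: unmatched, discarded
  => decoded: {"tier": "RED", "tags": {}, "id": 0}
the rest of the Shipment diff is inert for this question:
  field tags in record Shipment: optional changed to required -> affects the rule determinations only; this particular Shipment value decodes identically

decoded: {"tier": "RED", "tags": {}, "id": 0}


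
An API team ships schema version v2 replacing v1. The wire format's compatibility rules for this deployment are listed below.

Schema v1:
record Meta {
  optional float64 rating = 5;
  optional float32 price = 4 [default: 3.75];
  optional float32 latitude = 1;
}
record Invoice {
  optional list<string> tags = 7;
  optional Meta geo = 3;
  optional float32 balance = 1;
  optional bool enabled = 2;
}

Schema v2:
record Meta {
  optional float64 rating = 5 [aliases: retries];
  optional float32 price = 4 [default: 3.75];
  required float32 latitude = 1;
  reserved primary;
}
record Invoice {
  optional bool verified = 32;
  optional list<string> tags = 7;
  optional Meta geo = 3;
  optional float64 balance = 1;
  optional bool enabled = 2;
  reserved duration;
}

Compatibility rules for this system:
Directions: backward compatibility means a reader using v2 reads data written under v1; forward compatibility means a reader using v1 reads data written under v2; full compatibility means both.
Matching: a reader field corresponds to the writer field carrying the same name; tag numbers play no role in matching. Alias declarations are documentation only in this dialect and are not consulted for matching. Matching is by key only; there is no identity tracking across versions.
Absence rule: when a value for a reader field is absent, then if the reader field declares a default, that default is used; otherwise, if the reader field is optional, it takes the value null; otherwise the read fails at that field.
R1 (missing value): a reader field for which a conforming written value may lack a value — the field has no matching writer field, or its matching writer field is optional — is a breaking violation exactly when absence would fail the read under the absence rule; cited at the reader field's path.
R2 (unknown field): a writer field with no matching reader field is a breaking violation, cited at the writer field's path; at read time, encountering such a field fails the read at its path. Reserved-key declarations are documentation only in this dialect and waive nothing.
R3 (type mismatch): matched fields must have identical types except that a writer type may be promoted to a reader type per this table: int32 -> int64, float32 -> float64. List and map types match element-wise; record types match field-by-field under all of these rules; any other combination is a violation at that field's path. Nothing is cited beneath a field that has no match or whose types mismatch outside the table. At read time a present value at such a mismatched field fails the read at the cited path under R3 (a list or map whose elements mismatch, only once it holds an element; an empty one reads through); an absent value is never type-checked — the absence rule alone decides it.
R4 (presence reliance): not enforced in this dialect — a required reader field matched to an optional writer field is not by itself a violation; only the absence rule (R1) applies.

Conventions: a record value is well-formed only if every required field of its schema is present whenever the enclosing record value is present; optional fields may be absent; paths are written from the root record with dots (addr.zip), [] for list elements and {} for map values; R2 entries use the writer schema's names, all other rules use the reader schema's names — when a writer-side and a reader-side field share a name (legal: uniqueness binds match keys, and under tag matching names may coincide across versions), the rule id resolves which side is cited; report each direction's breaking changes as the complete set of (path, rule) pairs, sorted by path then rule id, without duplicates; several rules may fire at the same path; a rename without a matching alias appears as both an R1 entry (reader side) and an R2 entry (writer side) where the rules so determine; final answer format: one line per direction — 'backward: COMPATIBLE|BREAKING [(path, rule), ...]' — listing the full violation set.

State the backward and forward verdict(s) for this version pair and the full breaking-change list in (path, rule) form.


each type pair in Invoice: writer, then reader
backward on Invoice — v2 reading data written by v1:
  verified has no writer counterpart
  list<string> -> list<string>, writer optional: tags aligns to tags
  Meta -> Meta, writer optional: geo aligns to geo
  float32 -> float64, writer optional: balance aligns to balance
  bool -> bool, writer optional: enabled aligns to enabled
  float64 -> float64, writer optional: geo.rating aligns to geo.rating
  float32 -> float32, writer optional: geo.price aligns to geo.price
  float32 -> float32, writer optional: geo.latitude aligns to geo.latitude
  R1 fires at geo.latitude
  => 1 violation(s): backward is BREAKING for Invoice
forward on Invoice — v1 reading data written by v2:
  list<string> -> list<string>, writer optional: tags aligns to tags
  Meta -> Meta, writer optional: geo aligns to geo
  float64 -> float32, writer optional: balance aligns to balance
  bool -> bool, writer optional: enabled aligns to enabled
  verified (writer side), unknown to reader
  float64 -> float64, writer optional: geo.rating aligns to geo.rating
  float32 -> float32, writer optional: geo.price aligns to geo.price
  float32 -> float32, writer required: geo.latitude aligns to geo.latitude
  R3 fires at balance
  R2 fires at verified
  => 2 violation(s): forward is BREAKING for Invoice

backward: BREAKING [(geo.latitude, R1)]; forward: BREAKING [(balance, R3), (verified, R2)]


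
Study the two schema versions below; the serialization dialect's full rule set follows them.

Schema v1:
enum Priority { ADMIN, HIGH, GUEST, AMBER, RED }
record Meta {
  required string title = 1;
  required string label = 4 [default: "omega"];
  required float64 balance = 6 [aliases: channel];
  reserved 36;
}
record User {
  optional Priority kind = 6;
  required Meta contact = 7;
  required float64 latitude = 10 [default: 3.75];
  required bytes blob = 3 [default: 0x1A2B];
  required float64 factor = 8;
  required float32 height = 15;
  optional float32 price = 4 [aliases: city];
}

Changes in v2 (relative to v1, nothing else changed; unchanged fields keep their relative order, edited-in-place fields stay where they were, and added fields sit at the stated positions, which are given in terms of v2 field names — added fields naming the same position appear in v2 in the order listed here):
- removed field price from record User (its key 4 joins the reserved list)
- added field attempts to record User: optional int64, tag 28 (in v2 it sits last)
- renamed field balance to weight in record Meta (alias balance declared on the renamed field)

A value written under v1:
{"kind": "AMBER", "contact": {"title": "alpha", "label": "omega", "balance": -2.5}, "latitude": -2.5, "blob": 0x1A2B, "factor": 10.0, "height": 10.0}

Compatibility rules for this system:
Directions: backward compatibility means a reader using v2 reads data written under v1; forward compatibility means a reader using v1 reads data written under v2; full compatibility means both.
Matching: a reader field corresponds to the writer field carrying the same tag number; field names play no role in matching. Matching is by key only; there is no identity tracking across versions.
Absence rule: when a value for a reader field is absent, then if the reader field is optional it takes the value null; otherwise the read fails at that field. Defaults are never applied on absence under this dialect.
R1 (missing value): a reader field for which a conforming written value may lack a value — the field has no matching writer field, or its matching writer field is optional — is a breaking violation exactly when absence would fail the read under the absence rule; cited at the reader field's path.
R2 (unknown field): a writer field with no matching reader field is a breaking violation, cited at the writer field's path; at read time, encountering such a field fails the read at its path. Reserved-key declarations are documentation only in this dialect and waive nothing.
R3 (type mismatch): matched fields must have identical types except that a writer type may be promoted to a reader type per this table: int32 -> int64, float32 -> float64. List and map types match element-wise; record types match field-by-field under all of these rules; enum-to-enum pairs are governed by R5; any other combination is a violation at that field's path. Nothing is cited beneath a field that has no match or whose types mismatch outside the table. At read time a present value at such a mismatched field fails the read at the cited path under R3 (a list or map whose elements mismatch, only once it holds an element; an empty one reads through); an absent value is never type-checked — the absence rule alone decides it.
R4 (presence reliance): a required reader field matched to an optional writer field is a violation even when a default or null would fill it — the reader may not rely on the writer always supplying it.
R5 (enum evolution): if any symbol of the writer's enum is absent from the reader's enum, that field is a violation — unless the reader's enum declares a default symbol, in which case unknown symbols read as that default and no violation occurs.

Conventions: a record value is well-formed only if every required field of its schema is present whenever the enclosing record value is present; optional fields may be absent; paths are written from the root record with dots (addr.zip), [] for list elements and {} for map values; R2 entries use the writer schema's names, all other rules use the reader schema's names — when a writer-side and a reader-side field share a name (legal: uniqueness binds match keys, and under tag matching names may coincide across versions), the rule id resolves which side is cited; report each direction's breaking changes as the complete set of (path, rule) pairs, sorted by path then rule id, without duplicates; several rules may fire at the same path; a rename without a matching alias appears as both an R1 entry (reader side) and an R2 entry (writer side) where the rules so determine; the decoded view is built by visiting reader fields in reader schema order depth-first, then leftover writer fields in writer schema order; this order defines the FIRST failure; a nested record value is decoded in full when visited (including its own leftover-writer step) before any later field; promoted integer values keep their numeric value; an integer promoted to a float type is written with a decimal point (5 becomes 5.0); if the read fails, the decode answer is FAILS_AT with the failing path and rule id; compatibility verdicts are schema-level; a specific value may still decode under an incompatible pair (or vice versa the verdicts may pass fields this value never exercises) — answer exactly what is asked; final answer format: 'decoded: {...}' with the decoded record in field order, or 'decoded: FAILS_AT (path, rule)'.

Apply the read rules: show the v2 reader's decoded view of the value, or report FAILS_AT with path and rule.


in User below, arrows point writer -> reader
decoding the User value with the v2 reader:
  kind := "AMBER"
  contact.title := "alpha"
  contact.label := "omega"
  contact.weight := -2.5 (from writer balance)
  latitude := -2.5
  blob := 0x1A2B
  factor := 10.0
  height := 10.0
  attempts := null (absent, optional -> null)
  => decoded: {"kind": "AMBER", "contact": {"title": "alpha", "label": "omega", "weight": -2.5}, "latitude": -2.5, "blob": 0x1A2B, "factor": 10.0, "height": 10.0, "attempts": null}

decoded: {"kind": "AMBER", "contact": {"title": "alpha", "label": "omega", "weight": -2.5}, "latitude": -2.5, "blob": 0x1A2B, "factor": 10.0, "height": 10.0, "attempts": null}


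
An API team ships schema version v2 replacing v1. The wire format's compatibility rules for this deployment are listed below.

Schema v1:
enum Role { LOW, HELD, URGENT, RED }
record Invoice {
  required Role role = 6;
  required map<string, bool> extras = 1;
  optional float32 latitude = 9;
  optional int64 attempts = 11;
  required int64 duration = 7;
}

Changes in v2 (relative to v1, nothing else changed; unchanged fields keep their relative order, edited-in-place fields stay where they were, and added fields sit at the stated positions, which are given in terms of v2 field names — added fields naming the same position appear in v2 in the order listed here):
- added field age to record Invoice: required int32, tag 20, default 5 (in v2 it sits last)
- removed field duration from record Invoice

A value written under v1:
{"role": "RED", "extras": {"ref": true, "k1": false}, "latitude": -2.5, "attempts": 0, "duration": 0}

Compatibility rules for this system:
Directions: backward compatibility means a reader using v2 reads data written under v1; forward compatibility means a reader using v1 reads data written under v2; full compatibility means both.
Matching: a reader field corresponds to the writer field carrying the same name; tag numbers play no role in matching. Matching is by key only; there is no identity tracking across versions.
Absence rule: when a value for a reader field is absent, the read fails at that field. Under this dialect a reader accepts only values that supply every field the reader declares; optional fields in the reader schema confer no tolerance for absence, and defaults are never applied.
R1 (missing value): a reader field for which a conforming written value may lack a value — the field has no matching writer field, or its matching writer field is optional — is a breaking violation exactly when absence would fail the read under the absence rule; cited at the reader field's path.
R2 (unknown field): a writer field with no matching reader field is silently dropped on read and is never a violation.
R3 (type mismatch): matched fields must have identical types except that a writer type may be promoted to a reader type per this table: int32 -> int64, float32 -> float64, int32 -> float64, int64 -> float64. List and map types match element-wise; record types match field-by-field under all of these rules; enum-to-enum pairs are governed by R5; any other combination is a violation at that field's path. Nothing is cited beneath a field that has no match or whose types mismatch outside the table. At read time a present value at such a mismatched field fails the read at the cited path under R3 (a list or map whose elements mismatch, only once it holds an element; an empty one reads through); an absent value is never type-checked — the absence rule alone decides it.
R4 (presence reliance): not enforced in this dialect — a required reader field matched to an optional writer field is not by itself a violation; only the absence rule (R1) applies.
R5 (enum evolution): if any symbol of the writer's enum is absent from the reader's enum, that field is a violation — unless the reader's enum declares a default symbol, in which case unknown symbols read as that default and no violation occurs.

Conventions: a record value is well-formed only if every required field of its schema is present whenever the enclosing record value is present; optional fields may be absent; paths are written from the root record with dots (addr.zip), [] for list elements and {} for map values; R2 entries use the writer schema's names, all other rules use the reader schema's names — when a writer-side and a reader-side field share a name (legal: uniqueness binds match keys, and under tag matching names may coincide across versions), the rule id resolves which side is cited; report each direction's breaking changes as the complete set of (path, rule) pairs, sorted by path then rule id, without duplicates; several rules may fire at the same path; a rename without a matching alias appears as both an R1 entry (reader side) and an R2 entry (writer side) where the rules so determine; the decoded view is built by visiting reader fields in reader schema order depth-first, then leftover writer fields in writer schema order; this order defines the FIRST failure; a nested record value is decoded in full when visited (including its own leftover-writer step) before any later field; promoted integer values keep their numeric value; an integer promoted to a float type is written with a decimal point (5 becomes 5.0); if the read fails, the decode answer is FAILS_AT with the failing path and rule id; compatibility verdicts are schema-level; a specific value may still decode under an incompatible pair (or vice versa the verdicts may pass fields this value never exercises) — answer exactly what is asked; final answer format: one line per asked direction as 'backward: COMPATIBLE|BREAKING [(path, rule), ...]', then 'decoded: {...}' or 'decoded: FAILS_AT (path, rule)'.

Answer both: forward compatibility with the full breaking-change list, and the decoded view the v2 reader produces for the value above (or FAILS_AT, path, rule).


arrows below run writer -> reader for Invoice
forward pass over Invoice, reader schema v1, writer schema v2:
  Role -> Role, writer required: role aligns to role
  map<string, bool> -> map<string, bool>, writer required: extras aligns to extras
  float32 -> float32, writer optional: latitude aligns to latitude
  int64 -> int64, writer optional: attempts aligns to attempts
  duration: no writer-side match
  writer field age has no reader counterpart
  breaking: (attempts, R1)
  breaking: (duration, R1)
  breaking: (latitude, R1)
  forward on Invoice therefore BREAKING (3)
decode (reader v2):
  role := "RED"
  extras := {"ref": true, "k1": false}
  latitude := -2.5
  attempts := 0
  read fails at age under R1 (no fill)
  => FAILS_AT (age, R1)

forward: BREAKING [(attempts, R1), (duration, R1), (latitude, R1)]; decoded: FAILS_AT (age, R1)


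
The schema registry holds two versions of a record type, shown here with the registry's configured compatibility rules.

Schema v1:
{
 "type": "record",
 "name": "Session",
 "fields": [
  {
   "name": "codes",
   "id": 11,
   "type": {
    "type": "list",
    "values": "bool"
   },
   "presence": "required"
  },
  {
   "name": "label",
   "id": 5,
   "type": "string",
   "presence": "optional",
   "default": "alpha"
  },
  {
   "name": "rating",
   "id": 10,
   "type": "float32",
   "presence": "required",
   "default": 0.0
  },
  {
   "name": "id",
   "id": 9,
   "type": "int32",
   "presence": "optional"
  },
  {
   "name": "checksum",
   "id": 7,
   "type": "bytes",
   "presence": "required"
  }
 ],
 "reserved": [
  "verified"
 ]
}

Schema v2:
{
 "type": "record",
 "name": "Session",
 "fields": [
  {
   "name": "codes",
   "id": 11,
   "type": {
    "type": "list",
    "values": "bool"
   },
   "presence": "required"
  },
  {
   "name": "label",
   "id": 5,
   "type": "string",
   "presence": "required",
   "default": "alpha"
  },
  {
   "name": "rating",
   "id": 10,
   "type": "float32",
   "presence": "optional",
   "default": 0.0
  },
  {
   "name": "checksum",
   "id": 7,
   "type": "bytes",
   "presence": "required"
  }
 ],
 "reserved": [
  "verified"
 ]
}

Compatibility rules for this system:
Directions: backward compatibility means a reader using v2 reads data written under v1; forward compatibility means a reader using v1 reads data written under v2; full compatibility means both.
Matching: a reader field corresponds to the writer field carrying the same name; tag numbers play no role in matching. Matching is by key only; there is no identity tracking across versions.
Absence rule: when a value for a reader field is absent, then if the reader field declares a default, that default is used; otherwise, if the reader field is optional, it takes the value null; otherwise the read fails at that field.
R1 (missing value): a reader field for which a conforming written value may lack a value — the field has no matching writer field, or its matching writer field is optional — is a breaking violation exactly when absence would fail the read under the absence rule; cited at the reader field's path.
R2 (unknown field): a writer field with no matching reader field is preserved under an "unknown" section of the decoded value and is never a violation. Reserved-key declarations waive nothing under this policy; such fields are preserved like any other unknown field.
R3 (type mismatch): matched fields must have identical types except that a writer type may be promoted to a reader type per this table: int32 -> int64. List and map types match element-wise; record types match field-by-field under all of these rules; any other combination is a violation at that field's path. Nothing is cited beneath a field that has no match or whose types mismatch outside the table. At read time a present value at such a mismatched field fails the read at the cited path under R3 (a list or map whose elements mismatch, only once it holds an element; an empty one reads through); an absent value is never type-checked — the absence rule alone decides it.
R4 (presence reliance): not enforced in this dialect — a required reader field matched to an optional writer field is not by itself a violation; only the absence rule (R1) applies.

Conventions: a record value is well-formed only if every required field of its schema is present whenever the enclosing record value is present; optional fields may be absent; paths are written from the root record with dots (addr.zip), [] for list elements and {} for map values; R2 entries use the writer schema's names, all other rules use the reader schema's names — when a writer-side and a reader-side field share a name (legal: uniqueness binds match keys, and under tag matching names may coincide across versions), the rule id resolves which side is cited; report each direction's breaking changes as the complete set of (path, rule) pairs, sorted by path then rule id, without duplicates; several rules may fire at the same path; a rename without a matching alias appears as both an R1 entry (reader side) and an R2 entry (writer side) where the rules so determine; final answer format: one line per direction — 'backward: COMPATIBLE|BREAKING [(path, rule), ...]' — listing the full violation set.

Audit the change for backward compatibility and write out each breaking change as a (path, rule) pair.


the writer's type comes first in each Session pair
checking backward for Session: reader v2 against writer v1:
  list<bool> -> list<bool>, writer required: codes aligns to codes
  string -> string, writer optional: label aligns to label
  float32 -> float32, writer required: rating aligns to rating
  bytes -> bytes, writer required: checksum aligns to checksum
  writer field id has no reader counterpart
  => backward verdict for Session: COMPATIBLE, no violations
diffs on Session not affecting the asked answer:
  field label in record Session: optional changed to required -> triggers nothing under Session's printed rules — same verdict
  removed field id from record Session -> triggers nothing under Session's printed rules — same verdict
  field rating in record Session: required changed to optional -> triggers nothing under Session's printed rules — same verdict

backward: COMPATIBLE []
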